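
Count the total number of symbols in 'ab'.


String: 'ab'
Counting characters:
  'a' appears 1 time(s)
  'b' appears 1 time(s)
Total length = 1 + 1 = 2

2


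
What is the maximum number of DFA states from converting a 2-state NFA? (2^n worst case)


NFA has 2 states
Subset construction: each DFA state = subset of NFA states
Maximum subsets = 2^2
2^2 = 4

4


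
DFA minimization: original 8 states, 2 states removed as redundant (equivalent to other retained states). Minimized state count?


Original DFA: 8 states
Redundant states removed: 2
Minimized states = original - removed
= 8 - 2
= 6

6


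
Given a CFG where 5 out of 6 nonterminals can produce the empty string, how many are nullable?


Nonterminals: {S, A, B, C, D, E}
A nonterminal is nullable if it can derive epsilon
Counting nullable nonterminals: 5
Total nullable = 5

5


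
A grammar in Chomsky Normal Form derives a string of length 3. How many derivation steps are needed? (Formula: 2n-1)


Chomsky Normal Form derivation:
String length n = 3
Each step either:
  - Splits a nonterminal into two (n-1 such steps)
  - Converts a nonterminal to terminal (n such steps)
Total = (n-1) + n = 2n - 1
= 2(3) - 1
= 6 - 1
= 5

5


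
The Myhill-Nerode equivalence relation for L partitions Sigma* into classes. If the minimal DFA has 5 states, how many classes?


Myhill-Nerode theorem:
Number of equivalence classes = number of states in minimal DFA
Minimal DFA states = 5
Therefore equivalence classes = 5

5


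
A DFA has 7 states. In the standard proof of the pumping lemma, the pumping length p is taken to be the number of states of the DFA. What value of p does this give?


Pumping lemma for regular languages (standard proof):
Take p = |Q|, the number of DFA states.
Any string of length >= |Q| passes through |Q|+1 states while reading its first |Q| symbols,
so by pigeonhole some state repeats, giving the loop that can be pumped.
Here |Q| = 7
Therefore the proof uses p = 7

7


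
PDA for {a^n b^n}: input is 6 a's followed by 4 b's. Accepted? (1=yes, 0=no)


Language requires equal numbers of a's and b's
PDA pushes for each 'a', pops for each 'b'
Number of a's = 6
Number of b's = 4
6 != 4 -> Reject

0


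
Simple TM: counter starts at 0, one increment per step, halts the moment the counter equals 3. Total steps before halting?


Counter starts at 0. Counting sequence:
  Step 1: counter = 1
  Step 2: counter = 2
  Step 3: counter = 3
Counter reached 3 -> halt
Total steps = 3

3


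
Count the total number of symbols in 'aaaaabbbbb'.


String: 'aaaaabbbbb'
Counting characters:
  'a' appears 5 time(s)
  'b' appears 5 time(s)
Total length = 5 + 5 = 10

10


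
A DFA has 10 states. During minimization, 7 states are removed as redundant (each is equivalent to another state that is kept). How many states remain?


Original DFA: 10 states
Redundant states removed: 7
Minimized states = original - removed
= 10 - 7
= 3

3


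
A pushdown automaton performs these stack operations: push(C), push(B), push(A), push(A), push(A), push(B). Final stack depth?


Tracing stack operations:
  push(C) -> stack = [C], depth=1
  push(B) -> stack = [C,B], depth=2
  push(A) -> stack = [C,B,A], depth=3
  push(A) -> stack = [C,B,A,A], depth=4
  push(A) -> stack = [C,B,A,A,A], depth=5
  push(B) -> stack = [C,B,A,A,A,B], depth=6
Final depth = 6

6


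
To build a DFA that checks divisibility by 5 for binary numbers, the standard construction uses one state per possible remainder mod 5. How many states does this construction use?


Divisibility by 5 is tracked via the remainder mod 5: 0, 1, ..., 4
The construction assigns one state to each remainder
Number of remainders = 5

5


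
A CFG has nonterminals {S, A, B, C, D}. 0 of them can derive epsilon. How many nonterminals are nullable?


Nonterminals: {S, A, B, C, D}
A nonterminal is nullable if it can derive epsilon
Counting nullable nonterminals: 0
Total nullable = 0

0


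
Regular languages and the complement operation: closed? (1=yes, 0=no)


Regular languages are closed under all standard operations:
- Union: Yes (product construction)
- Intersection: Yes (product construction)
- Complement: Yes (swap accept/reject)
- Concatenation: Yes (NFA construction)
Operation: complement -> Closed

1


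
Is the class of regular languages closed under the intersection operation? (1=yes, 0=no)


Regular languages are closed under:
- Union (DFA product construction)
- Intersection (DFA product construction)
- Complement (swap accept/reject states)
- Concatenation (NFA construction)
- Kleene star (NFA construction)
intersection is in this list
Therefore: closed

1


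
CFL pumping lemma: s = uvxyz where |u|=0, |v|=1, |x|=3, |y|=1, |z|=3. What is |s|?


|s| = |u| + |v| + |x| + |y| + |z|
= 0 + 1 + 3 + 1 + 3
= 1 + 3 + 4
= 4 + 4
= 8

8


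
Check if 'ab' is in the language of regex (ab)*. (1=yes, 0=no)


Pattern: (ab)*
String: 'ab'
Pattern requires: zero or more repetitions of 'ab'
Pairs: ['ab']
All pairs are 'ab'? Yes
Result: 1

1


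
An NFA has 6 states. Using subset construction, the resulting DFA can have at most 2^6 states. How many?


NFA has 6 states
Subset construction: each DFA state = subset of NFA states
Maximum subsets = 2^6
2^6 = 64

64


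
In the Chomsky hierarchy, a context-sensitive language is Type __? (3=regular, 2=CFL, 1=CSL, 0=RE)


Chomsky hierarchy levels:
  Type 3: Regular (DFA/NFA/regex)
  Type 2: Context-free (PDA)
  Type 1: Context-sensitive
  Type 0: Recursively enumerable (TM)
'context-sensitive' corresponds to Type 1

1


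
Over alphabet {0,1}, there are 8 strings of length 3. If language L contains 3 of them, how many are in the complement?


Alphabet: {0,1}
String length: 3
Total strings of length 3 = 2^3 = 8
Strings in L = 3
Complement = total - |L|
= 8 - 3
= 5

5


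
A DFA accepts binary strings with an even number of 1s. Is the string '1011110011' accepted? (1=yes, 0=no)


DFA has 2 states: q_even (start, accept=yes) and q_odd
Processing string '1011110011' character by character:
  Position 0: read '1', 1-count=1 -> q_odd
  Position 1: read '0', 1-count=1 -> q_odd (no change)
  Position 2: read '1', 1-count=2 -> q_even
  Position 3: read '1', 1-count=3 -> q_odd
  Position 4: read '1', 1-count=4 -> q_even
  Position 5: read '1', 1-count=5 -> q_odd
  Position 6: read '0', 1-count=5 -> q_odd (no change)
  Position 7: read '0', 1-count=5 -> q_odd (no change)
  Position 8: read '1', 1-count=6 -> q_even
  Position 9: read '1', 1-count=7 -> q_odd
Final state: q_odd, total 1s = 7 (odd); the DFA requires an even count -> reject

0


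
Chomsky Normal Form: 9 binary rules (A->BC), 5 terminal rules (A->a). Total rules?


CNF allows two rule forms:
  A -> BC (binary): 9 rules
  A -> a (terminal): 5 rules
Total = 9 + 5 = 14

14


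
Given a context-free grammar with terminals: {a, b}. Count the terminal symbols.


Terminal symbols: a, b
Counting each: a (#1), b (#2)
Total = 2

2


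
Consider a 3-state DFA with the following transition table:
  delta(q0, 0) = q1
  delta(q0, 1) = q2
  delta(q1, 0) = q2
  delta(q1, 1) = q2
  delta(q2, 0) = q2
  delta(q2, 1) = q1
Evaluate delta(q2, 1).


Looking up transition function:
delta(q2, 1) in the table
Row: q2, Column: 1
Result: q1

q1


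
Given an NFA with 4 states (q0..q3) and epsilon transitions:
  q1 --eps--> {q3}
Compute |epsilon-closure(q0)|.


Starting from q0
Initialize closure = {q0}
q0 has no outgoing epsilon transitions -> nothing to add
Final closure: {q0}
Size = 1

1


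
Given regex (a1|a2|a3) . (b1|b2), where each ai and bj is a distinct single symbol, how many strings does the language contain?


First group: 3 alternatives
Second group: 2 alternatives
Concatenation: each choice from group 1 pairs with each from group 2
Total = 3 x 2 = 6

6


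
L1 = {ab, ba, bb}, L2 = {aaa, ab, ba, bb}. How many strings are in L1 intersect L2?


L1 = {ab, ba, bb}
L2 = {aaa, ab, ba, bb}
Checking each string in L1 against L2:
  'ab': in L2? Yes
  'ba': in L2? Yes
  'bb': in L2? Yes
Intersection = {ab, ba, bb}
|L1 ∩ L2| = 3

3


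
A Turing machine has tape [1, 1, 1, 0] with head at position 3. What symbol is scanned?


Tape: [1, 1, 1, 0]
Positions: 0 1 2 3
Values:    1 1 1 0
Head at position 3
tape[3] = 0

0


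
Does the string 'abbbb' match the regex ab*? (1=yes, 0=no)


Pattern: ab*
String: 'abbbb'
Pattern requires: exactly one 'a' followed by zero or more 'b's
First char is 'a' -> OK
Rest 'bbbb': all b's? Yes
Result: 1

1


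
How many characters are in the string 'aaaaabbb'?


String: 'aaaaabbb'
Counting characters:
  'a' appears 5 time(s)
  'b' appears 3 time(s)
Total length = 5 + 3 = 8

8


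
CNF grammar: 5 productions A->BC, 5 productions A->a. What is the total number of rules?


CNF allows two rule forms:
  A -> BC (binary): 5 rules
  A -> a (terminal): 5 rules
Total = 5 + 5 = 10

10


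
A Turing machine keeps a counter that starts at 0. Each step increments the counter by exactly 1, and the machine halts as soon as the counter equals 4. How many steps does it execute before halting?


Counter starts at 0. Counting sequence:
  Step 1: counter = 1
  Step 2: counter = 2
  Step 3: counter = 3
  Step 4: counter = 4
Counter reached 4 -> halt
Total steps = 4

4


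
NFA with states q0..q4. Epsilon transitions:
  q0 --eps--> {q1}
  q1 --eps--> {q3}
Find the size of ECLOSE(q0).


Starting from q0
Initialize closure = {q0}
Follow epsilon from q0 -> add q1
Follow epsilon from q1 -> add q3
Final closure: {q0, q1, q3}
Size = 3

3


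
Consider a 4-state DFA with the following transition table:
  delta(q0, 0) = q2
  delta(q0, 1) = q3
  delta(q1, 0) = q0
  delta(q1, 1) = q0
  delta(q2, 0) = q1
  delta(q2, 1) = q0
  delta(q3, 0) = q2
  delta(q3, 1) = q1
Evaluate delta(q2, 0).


Looking up transition function:
delta(q2, 0) in the table
Row: q2, Column: 0
Result: q1

q1


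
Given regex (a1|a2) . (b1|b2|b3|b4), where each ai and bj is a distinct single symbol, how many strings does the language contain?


First group: 2 alternatives
Second group: 4 alternatives
Concatenation: each choice from group 1 pairs with each from group 2
Total = 2 x 4 = 8

8


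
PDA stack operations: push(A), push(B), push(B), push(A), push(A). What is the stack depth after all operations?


Tracing stack operations:
  push(A) -> stack = [A], depth=1
  push(B) -> stack = [A,B], depth=2
  push(B) -> stack = [A,B,B], depth=3
  push(A) -> stack = [A,B,B,A], depth=4
  push(A) -> stack = [A,B,B,A,A], depth=5
Final depth = 5

5


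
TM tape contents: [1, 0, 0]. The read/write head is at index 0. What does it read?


Tape: [1, 0, 0]
Positions: 0 1 2
Values:    1 0 0
Head at position 0
tape[0] = 1

1


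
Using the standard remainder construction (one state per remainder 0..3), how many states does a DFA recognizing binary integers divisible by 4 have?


Divisibility by 4 is tracked via the remainder mod 4: 0, 1, ..., 3
The construction assigns one state to each remainder
Number of remainders = 4

4


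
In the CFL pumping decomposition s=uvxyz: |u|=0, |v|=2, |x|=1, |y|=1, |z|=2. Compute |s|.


|s| = |u| + |v| + |x| + |y| + |z|
= 0 + 2 + 1 + 1 + 2
= 2 + 1 + 3
= 3 + 3
= 6

6


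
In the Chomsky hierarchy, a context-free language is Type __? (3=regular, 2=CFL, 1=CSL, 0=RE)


Chomsky hierarchy levels:
  Type 3: Regular (DFA/NFA/regex)
  Type 2: Context-free (PDA)
  Type 1: Context-sensitive
  Type 0: Recursively enumerable (TM)
'context-free' corresponds to Type 2

2


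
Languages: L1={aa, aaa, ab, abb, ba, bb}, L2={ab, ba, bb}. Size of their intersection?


L1 = {aa, aaa, ab, abb, ba, bb}
L2 = {ab, ba, bb}
Checking each string in L1 against L2:
  'aa': in L2? No
  'aaa': in L2? No
  'ab': in L2? Yes
  'abb': in L2? No
  'ba': in L2? Yes
  'bb': in L2? Yes
Intersection = {ab, ba, bb}
|L1 ∩ L2| = 3

3


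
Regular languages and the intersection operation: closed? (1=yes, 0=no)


Regular languages are closed under all standard operations:
- Union: Yes (product construction)
- Intersection: Yes (product construction)
- Complement: Yes (swap accept/reject)
- Concatenation: Yes (NFA construction)
Operation: intersection -> Closed

1


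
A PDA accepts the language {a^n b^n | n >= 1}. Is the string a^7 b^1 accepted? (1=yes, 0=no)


Language requires equal numbers of a's and b's
PDA pushes for each 'a', pops for each 'b'
Number of a's = 7
Number of b's = 1
7 != 1 -> Reject

0


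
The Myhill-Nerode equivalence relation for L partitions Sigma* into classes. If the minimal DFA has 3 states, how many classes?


Myhill-Nerode theorem:
Number of equivalence classes = number of states in minimal DFA
Minimal DFA states = 3
Therefore equivalence classes = 3

3


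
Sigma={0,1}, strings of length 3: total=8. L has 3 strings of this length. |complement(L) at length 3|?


Alphabet: {0,1}
String length: 3
Total strings of length 3 = 2^3 = 8
Strings in L = 3
Complement = total - |L|
= 8 - 3
= 5

5


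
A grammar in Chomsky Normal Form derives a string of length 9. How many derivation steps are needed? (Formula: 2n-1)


Chomsky Normal Form derivation:
String length n = 9
Each step either:
  - Splits a nonterminal into two (n-1 such steps)
  - Converts a nonterminal to terminal (n such steps)
Total = (n-1) + n = 2n - 1
= 2(9) - 1
= 18 - 1
= 17

17


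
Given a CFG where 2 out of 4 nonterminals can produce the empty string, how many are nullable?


Nonterminals: {S, A, B, C}
A nonterminal is nullable if it can derive epsilon
Counting nullable nonterminals: 2
Total nullable = 2

2


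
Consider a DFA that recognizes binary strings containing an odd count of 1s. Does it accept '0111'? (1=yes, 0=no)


DFA has 2 states: q_even (start, accept=no) and q_odd
Processing string '0111' character by character:
  Position 0: read '0', 1-count=0 -> q_even (no change)
  Position 1: read '1', 1-count=1 -> q_odd
  Position 2: read '1', 1-count=2 -> q_even
  Position 3: read '1', 1-count=3 -> q_odd
Final state: q_odd, total 1s = 3 (odd); the DFA requires an odd count -> accept

1


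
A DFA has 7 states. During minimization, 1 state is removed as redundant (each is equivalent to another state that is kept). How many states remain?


Original DFA: 7 states
Redundant states removed: 1
Minimized states = original - removed
= 7 - 1
= 6

6


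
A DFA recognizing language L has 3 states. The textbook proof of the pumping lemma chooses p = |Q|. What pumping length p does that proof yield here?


Pumping lemma for regular languages (standard proof):
Take p = |Q|, the number of DFA states.
Any string of length >= |Q| passes through |Q|+1 states while reading its first |Q| symbols,
so by pigeonhole some state repeats, giving the loop that can be pumped.
Here |Q| = 3
Therefore the proof uses p = 3

3


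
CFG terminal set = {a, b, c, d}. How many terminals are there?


Terminal symbols: a, b, c, d
Counting each: a (#1), b (#2), c (#3), d (#4)
Total = 4

4


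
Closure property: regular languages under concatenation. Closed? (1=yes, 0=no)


Regular languages are closed under:
- Union (DFA product construction)
- Intersection (DFA product construction)
- Complement (swap accept/reject states)
- Concatenation (NFA construction)
- Kleene star (NFA construction)
concatenation is in this list
Therefore: closed

1


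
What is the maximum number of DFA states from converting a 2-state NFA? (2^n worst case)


NFA has 2 states
Subset construction: each DFA state = subset of NFA states
Maximum subsets = 2^2
2^2 = 4

4


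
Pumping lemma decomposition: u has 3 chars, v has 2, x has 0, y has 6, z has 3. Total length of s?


|s| = |u| + |v| + |x| + |y| + |z|
= 3 + 2 + 0 + 6 + 3
= 5 + 0 + 9
= 5 + 9
= 14

14


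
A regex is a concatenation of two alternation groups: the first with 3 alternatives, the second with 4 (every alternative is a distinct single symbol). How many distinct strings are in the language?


First group: 3 alternatives
Second group: 4 alternatives
Concatenation: each choice from group 1 pairs with each from group 2
Total = 3 x 4 = 12

12


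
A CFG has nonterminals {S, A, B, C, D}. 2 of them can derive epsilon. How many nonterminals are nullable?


Nonterminals: {S, A, B, C, D}
A nonterminal is nullable if it can derive epsilon
Counting nullable nonterminals: 2
Total nullable = 2

2


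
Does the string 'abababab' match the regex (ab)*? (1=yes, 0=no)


Pattern: (ab)*
String: 'abababab'
Pattern requires: zero or more repetitions of 'ab'
Pairs: ['ab', 'ab', 'ab', 'ab']
All pairs are 'ab'? Yes
Result: 1

1


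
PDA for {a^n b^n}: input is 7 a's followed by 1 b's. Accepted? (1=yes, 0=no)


Language requires equal numbers of a's and b's
PDA pushes for each 'a', pops for each 'b'
Number of a's = 7
Number of b's = 1
7 != 1 -> Reject

0


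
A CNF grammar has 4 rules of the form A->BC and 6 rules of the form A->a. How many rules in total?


CNF allows two rule forms:
  A -> BC (binary): 4 rules
  A -> a (terminal): 6 rules
Total = 4 + 6 = 10

10


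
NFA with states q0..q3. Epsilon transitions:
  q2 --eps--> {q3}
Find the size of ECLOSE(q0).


Starting from q0
Initialize closure = {q0}
q0 has no outgoing epsilon transitions -> nothing to add
Final closure: {q0}
Size = 1

1


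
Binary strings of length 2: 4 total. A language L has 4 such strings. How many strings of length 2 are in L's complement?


Alphabet: {0,1}
String length: 2
Total strings of length 2 = 2^2 = 4
Strings in L = 4
Complement = total - |L|
= 4 - 4
= 0

0


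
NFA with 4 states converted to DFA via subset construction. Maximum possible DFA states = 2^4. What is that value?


NFA has 4 states
Subset construction: each DFA state = subset of NFA states
Maximum subsets = 2^4
2^4 = 16

16


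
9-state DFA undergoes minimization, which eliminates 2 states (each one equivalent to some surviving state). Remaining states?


Original DFA: 9 states
Redundant states removed: 2
Minimized states = original - removed
= 9 - 2
= 7

7


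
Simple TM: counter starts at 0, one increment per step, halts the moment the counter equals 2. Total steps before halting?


Counter starts at 0. Counting sequence:
  Step 1: counter = 1
  Step 2: counter = 2
Counter reached 2 -> halt
Total steps = 2

2


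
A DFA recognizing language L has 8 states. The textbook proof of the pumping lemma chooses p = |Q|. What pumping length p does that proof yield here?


Pumping lemma for regular languages (standard proof):
Take p = |Q|, the number of DFA states.
Any string of length >= |Q| passes through |Q|+1 states while reading its first |Q| symbols,
so by pigeonhole some state repeats, giving the loop that can be pumped.
Here |Q| = 8
Therefore the proof uses p = 8

8


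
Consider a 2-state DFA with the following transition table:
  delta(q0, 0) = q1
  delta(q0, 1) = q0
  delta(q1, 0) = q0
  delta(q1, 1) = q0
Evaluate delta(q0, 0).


Looking up transition function:
delta(q0, 0) in the table
Row: q0, Column: 0
Result: q1

q1


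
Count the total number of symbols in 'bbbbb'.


String: 'bbbbb'
Counting characters:
  'b' appears 5 time(s)
Total length = 0 + 5 = 5

5


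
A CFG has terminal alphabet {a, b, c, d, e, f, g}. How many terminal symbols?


Terminal symbols: a, b, c, d, e, f, g
Counting each: a (#1), b (#2), c (#3), d (#4), e (#5), f (#6), g (#7)
Total = 7

7


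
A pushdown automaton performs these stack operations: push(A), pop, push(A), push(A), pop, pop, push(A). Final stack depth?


Tracing stack operations:
  push(A) -> stack = [A], depth=1
  pop -> removed A, stack = [], depth=0
  push(A) -> stack = [A], depth=1
  push(A) -> stack = [A,A], depth=2
  pop -> removed A, stack = [A], depth=1
  pop -> removed A, stack = [], depth=0
  push(A) -> stack = [A], depth=1
Final depth = 1

1


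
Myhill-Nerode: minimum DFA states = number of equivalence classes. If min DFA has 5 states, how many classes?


Myhill-Nerode theorem:
Number of equivalence classes = number of states in minimal DFA
Minimal DFA states = 5
Therefore equivalence classes = 5

5


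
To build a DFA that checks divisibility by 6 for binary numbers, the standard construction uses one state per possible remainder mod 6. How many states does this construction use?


Divisibility by 6 is tracked via the remainder mod 6: 0, 1, ..., 5
The construction assigns one state to each remainder
Number of remainders = 6

6


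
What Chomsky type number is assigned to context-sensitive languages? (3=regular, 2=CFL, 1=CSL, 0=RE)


Chomsky hierarchy levels:
  Type 3: Regular (DFA/NFA/regex)
  Type 2: Context-free (PDA)
  Type 1: Context-sensitive
  Type 0: Recursively enumerable (TM)
'context-sensitive' corresponds to Type 1

1


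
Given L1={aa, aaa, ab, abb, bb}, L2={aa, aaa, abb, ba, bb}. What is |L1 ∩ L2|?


L1 = {aa, aaa, ab, abb, bb}
L2 = {aa, aaa, abb, ba, bb}
Checking each string in L1 against L2:
  'aa': in L2? Yes
  'aaa': in L2? Yes
  'ab': in L2? No
  'abb': in L2? Yes
  'bb': in L2? Yes
Intersection = {aa, aaa, abb, bb}
|L1 ∩ L2| = 4

4


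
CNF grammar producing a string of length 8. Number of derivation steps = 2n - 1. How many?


Chomsky Normal Form derivation:
String length n = 8
Each step either:
  - Splits a nonterminal into two (n-1 such steps)
  - Converts a nonterminal to terminal (n such steps)
Total = (n-1) + n = 2n - 1
= 2(8) - 1
= 16 - 1
= 15

15


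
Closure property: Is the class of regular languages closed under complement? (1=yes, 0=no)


Regular languages are closed under all standard operations:
- Union: Yes (product construction)
- Intersection: Yes (product construction)
- Complement: Yes (swap accept/reject)
- Concatenation: Yes (NFA construction)
Operation: complement -> Closed

1


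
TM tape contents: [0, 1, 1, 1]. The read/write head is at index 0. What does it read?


Tape: [0, 1, 1, 1]
Positions: 0 1 2 3
Values:    0 1 1 1
Head at position 0
tape[0] = 0

0


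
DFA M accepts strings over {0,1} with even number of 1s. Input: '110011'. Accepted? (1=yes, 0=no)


DFA has 2 states: q_even (start, accept=yes) and q_odd
Processing string '110011' character by character:
  Position 0: read '1', 1-count=1 -> q_odd
  Position 1: read '1', 1-count=2 -> q_even
  Position 2: read '0', 1-count=2 -> q_even (no change)
  Position 3: read '0', 1-count=2 -> q_even (no change)
  Position 4: read '1', 1-count=3 -> q_odd
  Position 5: read '1', 1-count=4 -> q_even
Final state: q_even, total 1s = 4 (even); the DFA requires an even count -> accept

1


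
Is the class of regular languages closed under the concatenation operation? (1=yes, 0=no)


Regular languages are closed under:
- Union (DFA product construction)
- Intersection (DFA product construction)
- Complement (swap accept/reject states)
- Concatenation (NFA construction)
- Kleene star (NFA construction)
concatenation is in this list
Therefore: closed

1


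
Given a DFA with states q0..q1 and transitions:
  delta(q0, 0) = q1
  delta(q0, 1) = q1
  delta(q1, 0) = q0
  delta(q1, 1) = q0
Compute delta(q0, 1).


Looking up transition function:
delta(q0, 1) in the table
Row: q0, Column: 1
Result: q1

q1


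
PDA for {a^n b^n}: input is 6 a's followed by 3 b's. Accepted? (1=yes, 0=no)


Language requires equal numbers of a's and b's
PDA pushes for each 'a', pops for each 'b'
Number of a's = 6
Number of b's = 3
6 != 3 -> Reject

0


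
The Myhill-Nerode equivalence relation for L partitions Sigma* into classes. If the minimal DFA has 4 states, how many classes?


Myhill-Nerode theorem:
Number of equivalence classes = number of states in minimal DFA
Minimal DFA states = 4
Therefore equivalence classes = 4

4


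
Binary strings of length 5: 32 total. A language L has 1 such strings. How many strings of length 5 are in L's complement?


Alphabet: {0,1}
String length: 5
Total strings of length 5 = 2^5 = 32
Strings in L = 1
Complement = total - |L|
= 32 - 1
= 31

31


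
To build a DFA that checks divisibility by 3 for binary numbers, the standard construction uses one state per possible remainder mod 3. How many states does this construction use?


Divisibility by 3 is tracked via the remainder mod 3: 0, 1, ..., 2
The construction assigns one state to each remainder
Number of remainders = 3

3


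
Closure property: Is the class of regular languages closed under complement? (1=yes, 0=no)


Regular languages are closed under all standard operations:
- Union: Yes (product construction)
- Intersection: Yes (product construction)
- Complement: Yes (swap accept/reject)
- Concatenation: Yes (NFA construction)
Operation: complement -> Closed

1


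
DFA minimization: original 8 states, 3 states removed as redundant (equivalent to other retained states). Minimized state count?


Original DFA: 8 states
Redundant states removed: 3
Minimized states = original - removed
= 8 - 3
= 5

5


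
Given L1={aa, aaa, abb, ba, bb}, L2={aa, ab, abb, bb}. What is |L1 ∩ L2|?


L1 = {aa, aaa, abb, ba, bb}
L2 = {aa, ab, abb, bb}
Checking each string in L1 against L2:
  'aa': in L2? Yes
  'aaa': in L2? No
  'abb': in L2? Yes
  'ba': in L2? No
  'bb': in L2? Yes
Intersection = {aa, abb, bb}
|L1 ∩ L2| = 3

3


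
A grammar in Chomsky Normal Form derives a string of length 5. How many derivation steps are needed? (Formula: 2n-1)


Chomsky Normal Form derivation:
String length n = 5
Each step either:
  - Splits a nonterminal into two (n-1 such steps)
  - Converts a nonterminal to terminal (n such steps)
Total = (n-1) + n = 2n - 1
= 2(5) - 1
= 10 - 1
= 9

9


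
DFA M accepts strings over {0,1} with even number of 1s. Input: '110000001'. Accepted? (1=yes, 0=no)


DFA has 2 states: q_even (start, accept=yes) and q_odd
Processing string '110000001' character by character:
  Position 0: read '1', 1-count=1 -> q_odd
  Position 1: read '1', 1-count=2 -> q_even
  Position 2: read '0', 1-count=2 -> q_even (no change)
  Position 3: read '0', 1-count=2 -> q_even (no change)
  Position 4: read '0', 1-count=2 -> q_even (no change)
  Position 5: read '0', 1-count=2 -> q_even (no change)
  Position 6: read '0', 1-count=2 -> q_even (no change)
  Position 7: read '0', 1-count=2 -> q_even (no change)
  Position 8: read '1', 1-count=3 -> q_odd
Final state: q_odd, total 1s = 3 (odd); the DFA requires an even count -> reject

0


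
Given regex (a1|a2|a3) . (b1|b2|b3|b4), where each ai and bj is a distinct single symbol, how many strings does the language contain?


First group: 3 alternatives
Second group: 4 alternatives
Concatenation: each choice from group 1 pairs with each from group 2
Total = 3 x 4 = 12

12


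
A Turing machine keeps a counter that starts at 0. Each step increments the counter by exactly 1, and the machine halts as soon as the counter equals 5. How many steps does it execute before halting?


Counter starts at 0. Counting sequence:
  Step 1: counter = 1
  Step 2: counter = 2
  Step 3: counter = 3
  Step 4: counter = 4
  Step 5: counter = 5
Counter reached 5 -> halt
Total steps = 5

5


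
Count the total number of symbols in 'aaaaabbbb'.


String: 'aaaaabbbb'
Counting characters:
  'a' appears 5 time(s)
  'b' appears 4 time(s)
Total length = 5 + 4 = 9

9


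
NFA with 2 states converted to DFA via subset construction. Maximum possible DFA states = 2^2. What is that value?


NFA has 2 states
Subset construction: each DFA state = subset of NFA states
Maximum subsets = 2^2
2^2 = 4

4


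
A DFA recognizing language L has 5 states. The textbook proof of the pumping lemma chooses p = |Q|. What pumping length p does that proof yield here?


Pumping lemma for regular languages (standard proof):
Take p = |Q|, the number of DFA states.
Any string of length >= |Q| passes through |Q|+1 states while reading its first |Q| symbols,
so by pigeonhole some state repeats, giving the loop that can be pumped.
Here |Q| = 5
Therefore the proof uses p = 5

5


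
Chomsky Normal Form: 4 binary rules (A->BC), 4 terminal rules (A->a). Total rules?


CNF allows two rule forms:
  A -> BC (binary): 4 rules
  A -> a (terminal): 4 rules
Total = 4 + 4 = 8

8


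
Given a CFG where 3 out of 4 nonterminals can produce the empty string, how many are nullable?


Nonterminals: {S, A, B, C}
A nonterminal is nullable if it can derive epsilon
Counting nullable nonterminals: 3
Total nullable = 3

3


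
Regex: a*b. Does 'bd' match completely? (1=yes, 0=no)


Pattern: a*b
String: 'bd'
Pattern requires: zero or more 'a's followed by exactly one 'b'
Found 0 leading 'a's
Remaining: 'bd'
Remaining is not 'b' -> no match
Result: 0

0


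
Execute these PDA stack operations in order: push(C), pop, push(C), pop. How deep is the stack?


Tracing stack operations:
  push(C) -> stack = [C], depth=1
  pop -> removed C, stack = [], depth=0
  push(C) -> stack = [C], depth=1
  pop -> removed C, stack = [], depth=0
Final depth = 0

0


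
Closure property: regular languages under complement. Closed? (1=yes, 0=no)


Regular languages are closed under:
- Union (DFA product construction)
- Intersection (DFA product construction)
- Complement (swap accept/reject states)
- Concatenation (NFA construction)
- Kleene star (NFA construction)
complement is in this list
Therefore: closed

1


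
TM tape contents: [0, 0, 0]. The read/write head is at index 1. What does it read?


Tape: [0, 0, 0]
Positions: 0 1 2
Values:    0 0 0
Head at position 1
tape[1] = 0

0


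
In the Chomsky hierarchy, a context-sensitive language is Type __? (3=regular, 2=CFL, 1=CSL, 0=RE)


Chomsky hierarchy levels:
  Type 3: Regular (DFA/NFA/regex)
  Type 2: Context-free (PDA)
  Type 1: Context-sensitive
  Type 0: Recursively enumerable (TM)
'context-sensitive' corresponds to Type 1

1


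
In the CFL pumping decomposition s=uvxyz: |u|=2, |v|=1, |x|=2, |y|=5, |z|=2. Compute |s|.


|s| = |u| + |v| + |x| + |y| + |z|
= 2 + 1 + 2 + 5 + 2
= 3 + 2 + 7
= 5 + 7
= 12

12


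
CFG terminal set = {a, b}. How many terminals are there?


Terminal symbols: a, b
Counting each: a (#1), b (#2)
Total = 2

2


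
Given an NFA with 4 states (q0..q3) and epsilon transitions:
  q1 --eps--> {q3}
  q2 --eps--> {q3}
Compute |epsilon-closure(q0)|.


Starting from q0
Initialize closure = {q0}
q0 has no outgoing epsilon transitions -> nothing to add
Final closure: {q0}
Size = 1

1


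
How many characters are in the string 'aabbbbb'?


String: 'aabbbbb'
Counting characters:
  'a' appears 2 time(s)
  'b' appears 5 time(s)
Total length = 2 + 5 = 7

7


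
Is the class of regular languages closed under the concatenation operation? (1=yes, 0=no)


Regular languages are closed under:
- Union (DFA product construction)
- Intersection (DFA product construction)
- Complement (swap accept/reject states)
- Concatenation (NFA construction)
- Kleene star (NFA construction)
concatenation is in this list
Therefore: closed

1


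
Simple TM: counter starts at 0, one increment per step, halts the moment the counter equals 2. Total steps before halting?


Counter starts at 0. Counting sequence:
  Step 1: counter = 1
  Step 2: counter = 2
Counter reached 2 -> halt
Total steps = 2

2


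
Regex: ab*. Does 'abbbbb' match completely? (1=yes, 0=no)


Pattern: ab*
String: 'abbbbb'
Pattern requires: exactly one 'a' followed by zero or more 'b's
First char is 'a' -> OK
Rest 'bbbbb': all b's? Yes
Result: 1

1


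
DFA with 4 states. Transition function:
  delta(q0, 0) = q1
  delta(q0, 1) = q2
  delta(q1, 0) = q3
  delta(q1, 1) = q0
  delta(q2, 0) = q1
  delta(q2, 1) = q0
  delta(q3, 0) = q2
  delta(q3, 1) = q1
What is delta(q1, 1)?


Looking up transition function:
delta(q1, 1) in the table
Row: q1, Column: 1
Result: q0

q0


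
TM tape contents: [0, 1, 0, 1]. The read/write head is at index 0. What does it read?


Tape: [0, 1, 0, 1]
Positions: 0 1 2 3
Values:    0 1 0 1
Head at position 0
tape[0] = 0

0


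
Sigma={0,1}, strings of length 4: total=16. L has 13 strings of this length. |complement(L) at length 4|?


Alphabet: {0,1}
String length: 4
Total strings of length 4 = 2^4 = 16
Strings in L = 13
Complement = total - |L|
= 16 - 13
= 3

3


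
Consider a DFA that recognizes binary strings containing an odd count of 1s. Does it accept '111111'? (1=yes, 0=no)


DFA has 2 states: q_even (start, accept=no) and q_odd
Processing string '111111' character by character:
  Position 0: read '1', 1-count=1 -> q_odd
  Position 1: read '1', 1-count=2 -> q_even
  Position 2: read '1', 1-count=3 -> q_odd
  Position 3: read '1', 1-count=4 -> q_even
  Position 4: read '1', 1-count=5 -> q_odd
  Position 5: read '1', 1-count=6 -> q_even
Final state: q_even, total 1s = 6 (even); the DFA requires an odd count -> reject

0


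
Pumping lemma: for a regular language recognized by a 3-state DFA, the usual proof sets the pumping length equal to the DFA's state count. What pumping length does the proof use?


Pumping lemma for regular languages (standard proof):
Take p = |Q|, the number of DFA states.
Any string of length >= |Q| passes through |Q|+1 states while reading its first |Q| symbols,
so by pigeonhole some state repeats, giving the loop that can be pumped.
Here |Q| = 3
Therefore the proof uses p = 3

3


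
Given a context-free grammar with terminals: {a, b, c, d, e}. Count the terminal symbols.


Terminal symbols: a, b, c, d, e
Counting each: a (#1), b (#2), c (#3), d (#4), e (#5)
Total = 5

5


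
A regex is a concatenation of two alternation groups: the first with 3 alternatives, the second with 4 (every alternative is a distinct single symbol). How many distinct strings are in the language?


First group: 3 alternatives
Second group: 4 alternatives
Concatenation: each choice from group 1 pairs with each from group 2
Total = 3 x 4 = 12

12


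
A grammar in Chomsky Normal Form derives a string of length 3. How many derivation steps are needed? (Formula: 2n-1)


Chomsky Normal Form derivation:
String length n = 3
Each step either:
  - Splits a nonterminal into two (n-1 such steps)
  - Converts a nonterminal to terminal (n such steps)
Total = (n-1) + n = 2n - 1
= 2(3) - 1
= 6 - 1
= 5

5


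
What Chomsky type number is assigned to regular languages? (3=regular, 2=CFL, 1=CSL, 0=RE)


Chomsky hierarchy levels:
  Type 3: Regular (DFA/NFA/regex)
  Type 2: Context-free (PDA)
  Type 1: Context-sensitive
  Type 0: Recursively enumerable (TM)
'regular' corresponds to Type 3

3


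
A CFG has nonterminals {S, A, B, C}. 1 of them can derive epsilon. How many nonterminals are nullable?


Nonterminals: {S, A, B, C}
A nonterminal is nullable if it can derive epsilon
Counting nullable nonterminals: 1
Total nullable = 1

1


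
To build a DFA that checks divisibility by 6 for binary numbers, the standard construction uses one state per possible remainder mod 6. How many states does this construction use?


Divisibility by 6 is tracked via the remainder mod 6: 0, 1, ..., 5
The construction assigns one state to each remainder
Number of remainders = 6

6


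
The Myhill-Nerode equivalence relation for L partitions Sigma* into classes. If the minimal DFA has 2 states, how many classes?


Myhill-Nerode theorem:
Number of equivalence classes = number of states in minimal DFA
Minimal DFA states = 2
Therefore equivalence classes = 2

2


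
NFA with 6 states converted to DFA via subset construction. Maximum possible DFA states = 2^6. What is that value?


NFA has 6 states
Subset construction: each DFA state = subset of NFA states
Maximum subsets = 2^6
2^6 = 64

64


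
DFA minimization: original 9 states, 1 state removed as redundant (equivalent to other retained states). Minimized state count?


Original DFA: 9 states
Redundant states removed: 1
Minimized states = original - removed
= 9 - 1
= 8

8


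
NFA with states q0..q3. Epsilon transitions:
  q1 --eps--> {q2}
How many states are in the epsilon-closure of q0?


Starting from q0
Initialize closure = {q0}
q0 has no outgoing epsilon transitions -> nothing to add
Final closure: {q0}
Size = 1

1


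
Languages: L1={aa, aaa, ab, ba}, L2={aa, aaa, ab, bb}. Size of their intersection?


L1 = {aa, aaa, ab, ba}
L2 = {aa, aaa, ab, bb}
Checking each string in L1 against L2:
  'aa': in L2? Yes
  'aaa': in L2? Yes
  'ab': in L2? Yes
  'ba': in L2? No
Intersection = {aa, aaa, ab}
|L1 ∩ L2| = 3

3


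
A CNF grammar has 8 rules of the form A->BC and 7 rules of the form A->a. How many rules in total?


CNF allows two rule forms:
  A -> BC (binary): 8 rules
  A -> a (terminal): 7 rules
Total = 8 + 7 = 15

15


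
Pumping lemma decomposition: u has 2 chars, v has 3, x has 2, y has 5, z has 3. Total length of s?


|s| = |u| + |v| + |x| + |y| + |z|
= 2 + 3 + 2 + 5 + 3
= 5 + 2 + 8
= 7 + 8
= 15

15


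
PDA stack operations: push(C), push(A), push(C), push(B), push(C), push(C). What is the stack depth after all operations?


Tracing stack operations:
  push(C) -> stack = [C], depth=1
  push(A) -> stack = [C,A], depth=2
  push(C) -> stack = [C,A,C], depth=3
  push(B) -> stack = [C,A,C,B], depth=4
  push(C) -> stack = [C,A,C,B,C], depth=5
  push(C) -> stack = [C,A,C,B,C,C], depth=6
Final depth = 6

6


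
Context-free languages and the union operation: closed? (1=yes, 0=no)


CFL closure properties:
  Closed under: union, concatenation, Kleene star
  NOT closed under: intersection, complement
Operation 'union' is in closed list -> Yes (closed)

1


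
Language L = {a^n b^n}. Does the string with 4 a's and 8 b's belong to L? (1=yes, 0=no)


Language requires equal numbers of a's and b's
PDA pushes for each 'a', pops for each 'b'
Number of a's = 4
Number of b's = 8
4 != 8 -> Reject

0


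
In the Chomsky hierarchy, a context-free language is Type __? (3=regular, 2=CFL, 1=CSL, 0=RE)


Chomsky hierarchy levels:
  Type 3: Regular (DFA/NFA/regex)
  Type 2: Context-free (PDA)
  Type 1: Context-sensitive
  Type 0: Recursively enumerable (TM)
'context-free' corresponds to Type 2

2


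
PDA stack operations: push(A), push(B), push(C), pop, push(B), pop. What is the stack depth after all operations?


Tracing stack operations:
  push(A) -> stack = [A], depth=1
  push(B) -> stack = [A,B], depth=2
  push(C) -> stack = [A,B,C], depth=3
  pop -> removed C, stack = [A,B], depth=2
  push(B) -> stack = [A,B,B], depth=3
  pop -> removed B, stack = [A,B], depth=2
Final depth = 2

2


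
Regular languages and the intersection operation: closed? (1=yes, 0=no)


Regular languages are closed under all standard operations:
- Union: Yes (product construction)
- Intersection: Yes (product construction)
- Complement: Yes (swap accept/reject)
- Concatenation: Yes (NFA construction)
Operation: intersection -> Closed

1


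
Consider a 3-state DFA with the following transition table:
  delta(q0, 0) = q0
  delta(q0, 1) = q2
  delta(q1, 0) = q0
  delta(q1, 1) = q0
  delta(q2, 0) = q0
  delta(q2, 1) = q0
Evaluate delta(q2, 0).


Looking up transition function:
delta(q2, 0) in the table
Row: q2, Column: 0
Result: q0

q0


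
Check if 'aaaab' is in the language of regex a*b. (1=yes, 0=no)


Pattern: a*b
String: 'aaaab'
Pattern requires: zero or more 'a's followed by exactly one 'b'
Found 4 leading 'a's
Remaining: 'b'
Remaining is exactly 'b' -> match
Result: 1

1


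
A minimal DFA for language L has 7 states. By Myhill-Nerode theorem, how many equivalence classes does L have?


Myhill-Nerode theorem:
Number of equivalence classes = number of states in minimal DFA
Minimal DFA states = 7
Therefore equivalence classes = 7

7


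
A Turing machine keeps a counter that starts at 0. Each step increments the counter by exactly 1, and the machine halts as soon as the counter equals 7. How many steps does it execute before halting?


Counter starts at 0. Counting sequence:
  Step 1: counter = 1
  Step 2: counter = 2
  Step 3: counter = 3
  Step 4: counter = 4
  Step 5: counter = 5
  Step 6: counter = 6
  Step 7: counter = 7
Counter reached 7 -> halt
Total steps = 7

7
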